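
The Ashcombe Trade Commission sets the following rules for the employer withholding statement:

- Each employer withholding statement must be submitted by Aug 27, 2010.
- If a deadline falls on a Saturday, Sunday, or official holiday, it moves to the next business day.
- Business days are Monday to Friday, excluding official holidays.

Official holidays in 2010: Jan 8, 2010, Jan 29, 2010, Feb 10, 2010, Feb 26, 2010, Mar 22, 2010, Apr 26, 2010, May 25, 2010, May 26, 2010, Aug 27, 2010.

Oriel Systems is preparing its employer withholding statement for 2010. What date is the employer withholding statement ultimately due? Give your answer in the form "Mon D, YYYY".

The stated deadline is Aug 27, 2010.
Aug 27, 2010 is a listed holiday, so it moves to the next business day, Aug 30, 2010 (Monday).
The final due date is Aug 30, 2010.

Aug 30, 2010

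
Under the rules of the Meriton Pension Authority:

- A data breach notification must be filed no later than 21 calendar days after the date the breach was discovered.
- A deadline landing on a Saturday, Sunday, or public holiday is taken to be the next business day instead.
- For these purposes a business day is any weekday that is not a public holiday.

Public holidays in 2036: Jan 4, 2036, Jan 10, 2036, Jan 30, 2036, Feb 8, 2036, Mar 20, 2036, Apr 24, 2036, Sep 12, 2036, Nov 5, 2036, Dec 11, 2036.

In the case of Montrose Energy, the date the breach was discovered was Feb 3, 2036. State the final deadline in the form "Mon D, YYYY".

Feb 25, 2036

Trigger date Feb 3, 2036 + 21 calendar days = Feb 24, 2036.
Feb 24, 2036 is a Sunday, so it moves to the next business day, Feb 25, 2036 (Monday).
Deadline: Feb 25, 2036.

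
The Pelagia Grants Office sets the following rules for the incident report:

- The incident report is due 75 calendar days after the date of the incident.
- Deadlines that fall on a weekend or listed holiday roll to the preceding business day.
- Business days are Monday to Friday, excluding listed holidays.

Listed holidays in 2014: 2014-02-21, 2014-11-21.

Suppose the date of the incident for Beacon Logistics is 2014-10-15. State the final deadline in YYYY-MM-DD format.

Adding 75 calendar days to 2014-10-15 gives 2014-12-29.
2014-12-29 (Monday) is already a business day.
Deadline: 2014-12-29.

2014-12-29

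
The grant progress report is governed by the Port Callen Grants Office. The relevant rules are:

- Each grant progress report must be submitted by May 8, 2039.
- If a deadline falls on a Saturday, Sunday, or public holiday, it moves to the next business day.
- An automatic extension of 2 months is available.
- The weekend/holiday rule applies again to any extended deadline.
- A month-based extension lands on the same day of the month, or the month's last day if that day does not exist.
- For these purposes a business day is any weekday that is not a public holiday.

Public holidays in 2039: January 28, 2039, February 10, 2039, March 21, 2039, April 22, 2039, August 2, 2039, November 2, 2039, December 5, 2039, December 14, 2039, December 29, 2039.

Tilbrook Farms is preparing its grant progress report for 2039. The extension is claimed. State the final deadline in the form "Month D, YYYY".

The stated deadline is May 8, 2039.
Because May 8, 2039 is a Sunday, the deadline becomes May 9, 2039 (Monday).
Applying the 2 months extension: 2 months after May 9, 2039 is July 9, 2039.
July 9, 2039 falls on a Saturday. Rolling to the next business day gives July 11, 2039, a Monday.
Deadline: July 11, 2039.

July 11, 2039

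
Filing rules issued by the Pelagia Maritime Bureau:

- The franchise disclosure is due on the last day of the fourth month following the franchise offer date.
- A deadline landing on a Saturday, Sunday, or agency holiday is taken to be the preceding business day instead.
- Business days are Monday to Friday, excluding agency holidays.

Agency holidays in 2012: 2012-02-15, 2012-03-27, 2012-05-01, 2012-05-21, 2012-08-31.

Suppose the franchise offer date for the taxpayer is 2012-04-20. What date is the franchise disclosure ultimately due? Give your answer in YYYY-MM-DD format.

2012-08-30

4 months after 2012-04-20 falls in August 2012; the last day of that month is 2012-08-31.
2012-08-31 is a listed holiday, so it moves to the preceding business day, 2012-08-30 (Thursday).
The final due date is 2012-08-30.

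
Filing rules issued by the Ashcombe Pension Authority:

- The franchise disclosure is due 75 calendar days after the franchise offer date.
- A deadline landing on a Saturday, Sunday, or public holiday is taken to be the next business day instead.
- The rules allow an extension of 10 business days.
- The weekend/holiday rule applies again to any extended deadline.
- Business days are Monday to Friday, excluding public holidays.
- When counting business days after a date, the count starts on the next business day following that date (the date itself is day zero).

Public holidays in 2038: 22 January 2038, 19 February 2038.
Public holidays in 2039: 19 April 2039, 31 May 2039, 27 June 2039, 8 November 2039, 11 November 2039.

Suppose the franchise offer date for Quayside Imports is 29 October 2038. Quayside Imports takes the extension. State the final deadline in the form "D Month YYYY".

26 January 2039

Adding 75 calendar days to 29 October 2038 gives 12 January 2039.
12 January 2039 is a Wednesday and not a listed holiday, so it stands.
Applying the 10-business-day extension: 10 business days after 12 January 2039 is 26 January 2039.
26 January 2039 (Wednesday) is already a business day.
Deadline: 26 January 2039.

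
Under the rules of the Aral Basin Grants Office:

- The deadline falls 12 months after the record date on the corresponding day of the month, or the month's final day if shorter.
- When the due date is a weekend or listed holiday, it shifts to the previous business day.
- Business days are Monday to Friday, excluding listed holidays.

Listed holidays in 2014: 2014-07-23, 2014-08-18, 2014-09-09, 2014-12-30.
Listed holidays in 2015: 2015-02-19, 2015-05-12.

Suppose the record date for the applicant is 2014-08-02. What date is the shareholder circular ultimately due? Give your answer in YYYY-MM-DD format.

12 months from 2014-08-02 is 2015-08-02.
2015-08-02 is a Sunday; the preceding business day is 2015-07-31 (Friday).
The final due date is 2015-07-31.

2015-07-31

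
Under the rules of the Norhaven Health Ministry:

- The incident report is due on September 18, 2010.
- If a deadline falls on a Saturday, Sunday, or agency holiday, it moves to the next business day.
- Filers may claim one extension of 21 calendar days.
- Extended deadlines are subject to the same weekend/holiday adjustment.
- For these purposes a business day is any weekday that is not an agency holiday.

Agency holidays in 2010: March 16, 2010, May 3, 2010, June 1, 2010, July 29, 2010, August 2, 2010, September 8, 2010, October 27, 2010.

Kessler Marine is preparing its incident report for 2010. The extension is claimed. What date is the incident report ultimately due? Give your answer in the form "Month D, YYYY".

The stated deadline is September 18, 2010.
September 18, 2010 is a Saturday, so it moves to the next business day, September 20, 2010 (Monday).
The 21-calendar-day extension moves the deadline from September 20, 2010 to October 11, 2010.
October 11, 2010 falls on a Monday, which is a business day, so no adjustment is needed.
The final due date is October 11, 2010.

October 11, 2010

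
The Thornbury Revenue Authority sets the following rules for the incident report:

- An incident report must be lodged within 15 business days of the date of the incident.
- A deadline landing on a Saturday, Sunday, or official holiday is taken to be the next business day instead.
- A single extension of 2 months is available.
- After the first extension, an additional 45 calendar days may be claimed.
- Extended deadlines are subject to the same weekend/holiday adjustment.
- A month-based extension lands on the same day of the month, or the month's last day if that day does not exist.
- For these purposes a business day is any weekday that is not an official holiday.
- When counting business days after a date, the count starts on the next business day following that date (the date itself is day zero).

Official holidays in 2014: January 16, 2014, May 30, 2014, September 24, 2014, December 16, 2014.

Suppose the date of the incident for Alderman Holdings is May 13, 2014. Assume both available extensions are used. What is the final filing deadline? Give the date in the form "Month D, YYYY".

September 18, 2014

15 business days after May 13, 2014, excluding weekends and holidays, is June 4, 2014.
Since June 4, 2014 is a Wednesday and not a holiday, the date is unchanged.
Add 2 months to June 4, 2014: August 4, 2014.
August 4, 2014 is a Monday and not a listed holiday, so it stands.
Applying the 45-calendar-day extension: August 4, 2014 + 45 days = September 18, 2014.
September 18, 2014 falls on a Thursday, which is a business day, so no adjustment is needed.
So the filing is due September 18, 2014.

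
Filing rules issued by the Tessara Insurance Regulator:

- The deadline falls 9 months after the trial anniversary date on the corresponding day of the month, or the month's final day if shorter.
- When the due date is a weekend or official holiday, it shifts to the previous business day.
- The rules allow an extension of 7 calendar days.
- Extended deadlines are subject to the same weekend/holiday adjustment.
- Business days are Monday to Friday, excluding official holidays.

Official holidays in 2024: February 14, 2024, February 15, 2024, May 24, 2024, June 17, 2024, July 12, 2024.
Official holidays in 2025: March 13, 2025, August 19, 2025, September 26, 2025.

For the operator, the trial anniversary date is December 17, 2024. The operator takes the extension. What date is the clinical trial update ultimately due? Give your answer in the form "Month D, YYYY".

September 24, 2025

9 months from December 17, 2024 is September 17, 2025.
September 17, 2025 falls on a Wednesday, which is a business day, so no adjustment is needed.
With the 7-day extension, September 17, 2025 becomes September 24, 2025.
September 24, 2025 is a Wednesday and not a listed holiday, so it stands.
Final deadline: September 24, 2025.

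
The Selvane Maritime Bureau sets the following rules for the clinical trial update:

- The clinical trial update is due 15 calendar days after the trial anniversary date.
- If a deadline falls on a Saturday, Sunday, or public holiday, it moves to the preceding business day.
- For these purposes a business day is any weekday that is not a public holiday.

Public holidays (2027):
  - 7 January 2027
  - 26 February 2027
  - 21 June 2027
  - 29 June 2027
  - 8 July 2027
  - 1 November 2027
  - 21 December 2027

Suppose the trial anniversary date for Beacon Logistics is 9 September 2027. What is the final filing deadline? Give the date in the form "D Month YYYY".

From 9 September 2027, 15 calendar days later is 24 September 2027.
24 September 2027 is a Friday and not a listed holiday, so it stands.
So the filing is due 24 September 2027.

24 September 2027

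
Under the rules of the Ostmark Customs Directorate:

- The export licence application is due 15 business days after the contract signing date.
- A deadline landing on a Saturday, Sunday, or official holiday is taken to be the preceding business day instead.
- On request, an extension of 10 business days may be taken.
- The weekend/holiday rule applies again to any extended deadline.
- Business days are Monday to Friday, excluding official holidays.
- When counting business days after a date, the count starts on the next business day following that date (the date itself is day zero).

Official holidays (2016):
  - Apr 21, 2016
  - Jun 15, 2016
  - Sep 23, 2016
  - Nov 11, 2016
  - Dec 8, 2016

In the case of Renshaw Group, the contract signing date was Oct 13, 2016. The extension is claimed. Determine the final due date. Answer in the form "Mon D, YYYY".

Nov 18, 2016

Counting 15 business days after Oct 13, 2016 (skipping weekends and listed holidays) reaches Nov 3, 2016.
Nov 3, 2016 (Thursday) is already a business day.
The 10-business-day extension runs from Nov 3, 2016 to Nov 18, 2016.
Nov 18, 2016 falls on a Friday, which is a business day, so no adjustment is needed.
So the filing is due Nov 18, 2016.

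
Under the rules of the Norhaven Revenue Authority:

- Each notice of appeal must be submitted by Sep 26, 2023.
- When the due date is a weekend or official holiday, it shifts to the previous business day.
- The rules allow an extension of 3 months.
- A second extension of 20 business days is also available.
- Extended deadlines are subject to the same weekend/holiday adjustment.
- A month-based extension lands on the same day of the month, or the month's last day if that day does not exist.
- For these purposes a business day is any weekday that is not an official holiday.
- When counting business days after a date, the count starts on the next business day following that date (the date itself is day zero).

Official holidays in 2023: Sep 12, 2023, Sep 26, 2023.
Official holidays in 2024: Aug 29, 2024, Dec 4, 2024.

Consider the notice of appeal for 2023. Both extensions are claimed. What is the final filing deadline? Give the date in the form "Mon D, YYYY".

Start from the fixed due date, Sep 26, 2023.
Sep 26, 2023 falls on a listed holiday. Rolling to the preceding business day gives Sep 25, 2023, a Monday.
The 3 months extension carries Sep 25, 2023 to Dec 25, 2023.
Dec 25, 2023 falls on a Monday, which is a business day, so no adjustment is needed.
Applying the 20-business-day extension: 20 business days after Dec 25, 2023 is Jan 22, 2024.
Since Jan 22, 2024 is a Monday and not a holiday, the date is unchanged.
So the filing is due Jan 22, 2024.

Jan 22, 2024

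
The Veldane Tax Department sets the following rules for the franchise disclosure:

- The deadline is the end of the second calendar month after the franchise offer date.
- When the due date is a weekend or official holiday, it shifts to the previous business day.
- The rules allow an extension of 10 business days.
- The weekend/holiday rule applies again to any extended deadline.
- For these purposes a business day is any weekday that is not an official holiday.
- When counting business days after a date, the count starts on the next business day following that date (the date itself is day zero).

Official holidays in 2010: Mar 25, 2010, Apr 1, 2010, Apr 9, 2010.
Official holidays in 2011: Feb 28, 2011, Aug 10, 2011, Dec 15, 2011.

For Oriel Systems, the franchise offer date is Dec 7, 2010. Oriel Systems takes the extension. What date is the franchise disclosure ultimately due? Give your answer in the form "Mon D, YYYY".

The second month after Dec 7, 2010 is February 2011, whose last day is Feb 28, 2011.
Feb 28, 2011 falls on a listed holiday. Rolling to the preceding business day gives Feb 25, 2011, a Friday.
Counting 10 further business days from Feb 25, 2011 reaches Mar 14, 2011.
Since Mar 14, 2011 is a Monday and not a holiday, the date is unchanged.
The final due date is Mar 14, 2011.

Mar 14, 2011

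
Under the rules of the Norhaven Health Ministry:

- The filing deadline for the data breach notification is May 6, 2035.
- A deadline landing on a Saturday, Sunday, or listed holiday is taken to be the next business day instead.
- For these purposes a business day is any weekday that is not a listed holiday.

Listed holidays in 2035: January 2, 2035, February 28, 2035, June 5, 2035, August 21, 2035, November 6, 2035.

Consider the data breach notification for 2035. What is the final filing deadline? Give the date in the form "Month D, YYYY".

May 7, 2035

The stated deadline is May 6, 2035.
May 6, 2035 is a Sunday, so it moves to the next business day, May 7, 2035 (Monday).
So the filing is due May 7, 2035.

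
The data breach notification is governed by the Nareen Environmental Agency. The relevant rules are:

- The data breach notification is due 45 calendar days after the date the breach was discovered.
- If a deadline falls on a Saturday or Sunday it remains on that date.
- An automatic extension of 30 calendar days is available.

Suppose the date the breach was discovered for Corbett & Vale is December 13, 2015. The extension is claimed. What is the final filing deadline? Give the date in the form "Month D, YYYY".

February 26, 2016

45 calendar days after December 13, 2015 is January 27, 2016.
No adjustment is made for weekends or holidays, so January 27, 2016 stands.
Applying the 30-calendar-day extension: January 27, 2016 + 30 days = February 26, 2016.
February 26, 2016 is a Friday; no weekend or holiday adjustment applies.
So the filing is due February 26, 2016.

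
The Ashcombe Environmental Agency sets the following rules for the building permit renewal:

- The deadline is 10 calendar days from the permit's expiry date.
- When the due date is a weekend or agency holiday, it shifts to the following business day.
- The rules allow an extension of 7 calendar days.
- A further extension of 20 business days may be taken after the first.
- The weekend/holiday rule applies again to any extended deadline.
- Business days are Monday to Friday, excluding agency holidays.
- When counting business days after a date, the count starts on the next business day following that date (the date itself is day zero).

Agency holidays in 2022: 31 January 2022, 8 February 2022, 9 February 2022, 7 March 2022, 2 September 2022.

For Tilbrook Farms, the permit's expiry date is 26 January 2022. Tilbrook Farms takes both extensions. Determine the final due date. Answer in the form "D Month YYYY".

15 March 2022

Trigger date 26 January 2022 + 10 calendar days = 5 February 2022.
5 February 2022 is a Saturday, so it moves to the next business day, 7 February 2022 (Monday).
The 7-calendar-day extension moves the deadline from 7 February 2022 to 14 February 2022.
14 February 2022 is a Monday and not a listed holiday, so it stands.
The 20-business-day extension runs from 14 February 2022 to 15 March 2022.
15 March 2022 (Tuesday) is already a business day.
Final deadline: 15 March 2022.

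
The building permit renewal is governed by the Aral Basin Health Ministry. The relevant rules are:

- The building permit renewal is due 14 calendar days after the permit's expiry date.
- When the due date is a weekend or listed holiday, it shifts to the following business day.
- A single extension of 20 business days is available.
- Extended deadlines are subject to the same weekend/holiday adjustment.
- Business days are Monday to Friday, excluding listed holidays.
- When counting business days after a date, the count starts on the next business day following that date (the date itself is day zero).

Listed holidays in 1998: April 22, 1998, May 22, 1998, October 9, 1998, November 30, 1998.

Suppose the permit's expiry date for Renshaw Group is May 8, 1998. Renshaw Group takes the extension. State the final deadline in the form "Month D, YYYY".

June 22, 1998

Adding 14 calendar days to May 8, 1998 gives May 22, 1998.
May 22, 1998 falls on a listed holiday. Rolling to the next business day gives May 25, 1998, a Monday.
Counting 20 further business days from May 25, 1998 reaches June 22, 1998.
June 22, 1998 (Monday) is already a business day.
Final deadline: June 22, 1998.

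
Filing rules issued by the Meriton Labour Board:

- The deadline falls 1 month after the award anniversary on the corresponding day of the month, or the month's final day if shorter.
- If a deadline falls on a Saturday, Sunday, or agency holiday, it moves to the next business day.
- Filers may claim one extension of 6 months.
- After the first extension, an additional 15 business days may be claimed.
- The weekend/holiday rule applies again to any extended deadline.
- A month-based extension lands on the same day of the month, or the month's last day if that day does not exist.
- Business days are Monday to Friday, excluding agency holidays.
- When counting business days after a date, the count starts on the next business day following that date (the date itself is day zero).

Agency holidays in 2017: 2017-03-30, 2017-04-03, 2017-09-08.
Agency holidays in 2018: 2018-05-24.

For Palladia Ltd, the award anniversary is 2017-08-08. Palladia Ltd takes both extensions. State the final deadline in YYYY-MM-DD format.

Moving 1 month forward from 2017-08-08 on the corresponding day gives 2017-09-08.
Because 2017-09-08 is a listed holiday, the deadline becomes 2017-09-11 (Monday).
The 6 months extension carries 2017-09-11 to 2018-03-11.
2018-03-11 is a Sunday; the next business day is 2018-03-12 (Monday).
The 15-business-day extension runs from 2018-03-12 to 2018-04-02.
Since 2018-04-02 is a Monday and not a holiday, the date is unchanged.
So the filing is due 2018-04-02.

2018-04-02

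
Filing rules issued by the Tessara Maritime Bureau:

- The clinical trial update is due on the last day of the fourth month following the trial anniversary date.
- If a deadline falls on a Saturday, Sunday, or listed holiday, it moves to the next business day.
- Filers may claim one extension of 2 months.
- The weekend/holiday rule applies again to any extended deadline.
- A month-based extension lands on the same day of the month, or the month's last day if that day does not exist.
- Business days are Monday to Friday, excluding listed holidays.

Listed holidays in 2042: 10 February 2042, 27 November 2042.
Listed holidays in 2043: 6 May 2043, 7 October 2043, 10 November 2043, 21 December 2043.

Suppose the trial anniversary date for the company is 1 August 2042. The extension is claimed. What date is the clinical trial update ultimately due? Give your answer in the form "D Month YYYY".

The fourth month after 1 August 2042 is December 2042, whose last day is 31 December 2042.
31 December 2042 falls on a Wednesday, which is a business day, so no adjustment is needed.
Add 2 months to 31 December 2042: 28 February 2043 (day 31 does not exist in February, so the month's last day is used).
28 February 2043 falls on a Saturday. Rolling to the next business day gives 2 March 2043, a Monday.
Final deadline: 2 March 2043.

2 March 2043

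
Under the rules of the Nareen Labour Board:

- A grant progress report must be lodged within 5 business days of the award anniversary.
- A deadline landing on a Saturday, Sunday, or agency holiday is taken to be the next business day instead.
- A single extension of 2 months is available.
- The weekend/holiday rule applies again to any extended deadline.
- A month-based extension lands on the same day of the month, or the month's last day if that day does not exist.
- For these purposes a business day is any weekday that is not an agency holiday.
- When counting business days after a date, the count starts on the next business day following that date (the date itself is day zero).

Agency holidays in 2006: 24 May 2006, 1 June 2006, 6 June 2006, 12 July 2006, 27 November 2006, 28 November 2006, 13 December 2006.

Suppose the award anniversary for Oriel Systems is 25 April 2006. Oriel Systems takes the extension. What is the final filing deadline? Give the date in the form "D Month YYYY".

3 July 2006

Counting 5 business days after 25 April 2006 (skipping weekends and listed holidays) reaches 2 May 2006.
2 May 2006 is a Tuesday and not a listed holiday, so it stands.
Applying the 2 months extension: 2 months after 2 May 2006 is 2 July 2006.
2 July 2006 is a Sunday; the next business day is 3 July 2006 (Monday).
Final deadline: 3 July 2006.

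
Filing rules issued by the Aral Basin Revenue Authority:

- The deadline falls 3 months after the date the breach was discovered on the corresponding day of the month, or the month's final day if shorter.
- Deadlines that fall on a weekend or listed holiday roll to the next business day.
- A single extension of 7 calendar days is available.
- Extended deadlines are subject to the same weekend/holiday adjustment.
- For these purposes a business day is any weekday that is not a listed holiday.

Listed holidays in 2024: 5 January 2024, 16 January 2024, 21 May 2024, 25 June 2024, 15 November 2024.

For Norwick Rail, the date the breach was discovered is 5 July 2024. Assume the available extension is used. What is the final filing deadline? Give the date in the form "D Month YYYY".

3 months from 5 July 2024 is 5 October 2024.
5 October 2024 is a Saturday; the next business day is 7 October 2024 (Monday).
Add the 7 calendar-day extension to 7 October 2024: 14 October 2024.
14 October 2024 (Monday) is already a business day.
So the filing is due 14 October 2024.

14 October 2024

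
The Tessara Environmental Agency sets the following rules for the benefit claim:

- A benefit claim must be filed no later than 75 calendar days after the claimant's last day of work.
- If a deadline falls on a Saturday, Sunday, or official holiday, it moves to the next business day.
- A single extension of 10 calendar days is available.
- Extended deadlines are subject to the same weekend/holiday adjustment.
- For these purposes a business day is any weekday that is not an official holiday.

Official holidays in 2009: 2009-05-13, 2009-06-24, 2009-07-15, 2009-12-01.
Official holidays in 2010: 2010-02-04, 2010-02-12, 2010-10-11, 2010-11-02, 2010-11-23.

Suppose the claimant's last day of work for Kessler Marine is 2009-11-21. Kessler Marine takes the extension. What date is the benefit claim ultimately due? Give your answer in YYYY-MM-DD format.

2010-02-15

From 2009-11-21, 75 calendar days later is 2010-02-04.
2010-02-04 falls on a listed holiday. Rolling to the next business day gives 2010-02-05, a Friday.
Applying the 10-calendar-day extension: 2010-02-05 + 10 days = 2010-02-15.
2010-02-15 (Monday) is already a business day.
So the filing is due 2010-02-15.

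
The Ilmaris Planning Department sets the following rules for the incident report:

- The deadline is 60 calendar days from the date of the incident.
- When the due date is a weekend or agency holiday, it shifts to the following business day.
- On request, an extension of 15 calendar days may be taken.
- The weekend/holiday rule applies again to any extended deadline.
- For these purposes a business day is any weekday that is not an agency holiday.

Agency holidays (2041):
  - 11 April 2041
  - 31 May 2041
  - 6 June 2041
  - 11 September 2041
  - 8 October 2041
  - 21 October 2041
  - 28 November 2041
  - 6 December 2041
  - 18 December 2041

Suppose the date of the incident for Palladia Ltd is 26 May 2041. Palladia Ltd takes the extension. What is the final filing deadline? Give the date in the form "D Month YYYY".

9 August 2041

From 26 May 2041, 60 calendar days later is 25 July 2041.
25 July 2041 is a Thursday and not a listed holiday, so it stands.
With the 15-day extension, 25 July 2041 becomes 9 August 2041.
9 August 2041 (Friday) is already a business day.
The final due date is 9 August 2041.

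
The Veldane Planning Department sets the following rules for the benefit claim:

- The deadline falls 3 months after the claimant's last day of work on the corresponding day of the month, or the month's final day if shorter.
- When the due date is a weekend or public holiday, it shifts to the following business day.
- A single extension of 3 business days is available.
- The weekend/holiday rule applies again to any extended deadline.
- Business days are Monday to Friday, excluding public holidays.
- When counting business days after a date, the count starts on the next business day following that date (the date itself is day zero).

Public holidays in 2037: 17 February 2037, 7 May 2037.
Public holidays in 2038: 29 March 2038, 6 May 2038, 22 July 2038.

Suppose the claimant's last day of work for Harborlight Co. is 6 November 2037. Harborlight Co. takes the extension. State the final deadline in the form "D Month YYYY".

Moving 3 months forward from 6 November 2037 on the corresponding day gives 6 February 2038.
6 February 2038 falls on a Saturday. Rolling to the next business day gives 8 February 2038, a Monday.
Applying the 3-business-day extension: 3 business days after 8 February 2038 is 11 February 2038.
11 February 2038 falls on a Thursday, which is a business day, so no adjustment is needed.
So the filing is due 11 February 2038.

11 February 2038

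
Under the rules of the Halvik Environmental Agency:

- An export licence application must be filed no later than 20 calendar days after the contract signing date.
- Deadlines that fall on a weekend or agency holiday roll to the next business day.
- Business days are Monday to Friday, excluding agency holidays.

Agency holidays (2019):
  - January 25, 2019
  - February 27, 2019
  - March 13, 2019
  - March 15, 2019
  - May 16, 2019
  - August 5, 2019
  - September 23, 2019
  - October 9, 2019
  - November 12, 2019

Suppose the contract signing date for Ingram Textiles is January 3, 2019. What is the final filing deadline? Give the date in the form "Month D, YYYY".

20 calendar days after January 3, 2019 is January 23, 2019.
January 23, 2019 (Wednesday) is already a business day.
Final deadline: January 23, 2019.

January 23, 2019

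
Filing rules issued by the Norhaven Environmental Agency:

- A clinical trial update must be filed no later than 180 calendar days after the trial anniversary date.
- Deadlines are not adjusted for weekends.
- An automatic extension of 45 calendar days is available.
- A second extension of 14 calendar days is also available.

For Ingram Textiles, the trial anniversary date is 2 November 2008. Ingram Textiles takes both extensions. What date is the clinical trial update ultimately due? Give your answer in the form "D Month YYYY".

29 June 2009

180 calendar days after 2 November 2008 is 1 May 2009.
1 May 2009 is a Friday; no weekend or holiday adjustment applies.
Add the 45 calendar-day extension to 1 May 2009: 15 June 2009.
15 June 2009 falls on a Monday. The rules make no weekend/holiday allowance, so it remains 15 June 2009.
With the 14-day extension, 15 June 2009 becomes 29 June 2009.
No adjustment is made for weekends or holidays, so 29 June 2009 stands.
Final deadline: 29 June 2009.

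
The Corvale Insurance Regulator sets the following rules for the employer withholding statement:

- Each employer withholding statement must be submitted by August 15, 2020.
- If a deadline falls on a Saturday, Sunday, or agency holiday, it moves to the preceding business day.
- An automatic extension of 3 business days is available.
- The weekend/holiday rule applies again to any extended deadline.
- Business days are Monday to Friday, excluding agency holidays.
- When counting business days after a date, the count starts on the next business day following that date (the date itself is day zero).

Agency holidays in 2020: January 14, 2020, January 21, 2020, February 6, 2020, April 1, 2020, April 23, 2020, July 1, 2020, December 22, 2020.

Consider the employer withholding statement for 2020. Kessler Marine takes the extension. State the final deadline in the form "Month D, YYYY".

The stated deadline is August 15, 2020.
August 15, 2020 falls on a Saturday. Rolling to the preceding business day gives August 14, 2020, a Friday.
Applying the 3-business-day extension: 3 business days after August 14, 2020 is August 19, 2020.
Since August 19, 2020 is a Wednesday and not a holiday, the date is unchanged.
Final deadline: August 19, 2020.

August 19, 2020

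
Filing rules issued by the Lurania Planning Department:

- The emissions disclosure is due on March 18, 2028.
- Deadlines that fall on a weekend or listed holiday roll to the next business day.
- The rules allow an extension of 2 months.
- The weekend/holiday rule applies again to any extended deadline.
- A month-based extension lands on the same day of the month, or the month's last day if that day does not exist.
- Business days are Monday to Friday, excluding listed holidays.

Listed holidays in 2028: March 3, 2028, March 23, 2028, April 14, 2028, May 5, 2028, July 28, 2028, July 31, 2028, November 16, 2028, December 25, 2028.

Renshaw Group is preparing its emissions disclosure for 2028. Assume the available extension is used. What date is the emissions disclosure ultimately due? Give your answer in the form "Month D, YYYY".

May 22, 2028

The statutory due date is March 18, 2028.
March 18, 2028 falls on a Saturday. Rolling to the next business day gives March 20, 2028, a Monday.
Applying the 2 months extension: 2 months after March 20, 2028 is May 20, 2028.
Because May 20, 2028 is a Saturday, the deadline becomes May 22, 2028 (Monday).
Final deadline: May 22, 2028.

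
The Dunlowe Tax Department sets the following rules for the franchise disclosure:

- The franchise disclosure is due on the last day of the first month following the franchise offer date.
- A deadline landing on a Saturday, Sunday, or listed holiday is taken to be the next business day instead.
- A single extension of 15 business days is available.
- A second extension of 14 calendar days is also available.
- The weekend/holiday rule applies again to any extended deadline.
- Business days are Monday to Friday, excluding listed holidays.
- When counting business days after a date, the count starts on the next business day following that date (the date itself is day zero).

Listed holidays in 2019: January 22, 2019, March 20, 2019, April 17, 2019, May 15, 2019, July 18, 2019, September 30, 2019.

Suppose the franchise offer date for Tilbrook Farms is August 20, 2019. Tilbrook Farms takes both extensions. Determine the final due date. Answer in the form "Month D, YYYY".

The first month after August 20, 2019 is September 2019, whose last day is September 30, 2019.
September 30, 2019 is a listed holiday, so it moves to the next business day, October 1, 2019 (Tuesday).
The 15-business-day extension runs from October 1, 2019 to October 22, 2019.
October 22, 2019 is a Tuesday and not a listed holiday, so it stands.
Applying the 14-calendar-day extension: October 22, 2019 + 14 days = November 5, 2019.
November 5, 2019 falls on a Tuesday, which is a business day, so no adjustment is needed.
So the filing is due November 5, 2019.

November 5, 2019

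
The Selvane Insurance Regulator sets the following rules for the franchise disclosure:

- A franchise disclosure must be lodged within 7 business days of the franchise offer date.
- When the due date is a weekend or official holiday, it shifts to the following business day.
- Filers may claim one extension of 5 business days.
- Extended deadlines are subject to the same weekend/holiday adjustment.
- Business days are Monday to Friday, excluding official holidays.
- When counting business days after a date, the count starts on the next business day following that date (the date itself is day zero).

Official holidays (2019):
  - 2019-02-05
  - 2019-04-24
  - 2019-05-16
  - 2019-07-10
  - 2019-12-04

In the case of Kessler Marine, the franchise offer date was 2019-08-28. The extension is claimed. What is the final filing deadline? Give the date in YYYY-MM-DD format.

Starting the day after 2019-08-28 and counting 7 business days lands on 2019-09-06.
Since 2019-09-06 is a Friday and not a holiday, the date is unchanged.
Applying the 5-business-day extension: 5 business days after 2019-09-06 is 2019-09-13.
2019-09-13 falls on a Friday, which is a business day, so no adjustment is needed.
So the filing is due 2019-09-13.

2019-09-13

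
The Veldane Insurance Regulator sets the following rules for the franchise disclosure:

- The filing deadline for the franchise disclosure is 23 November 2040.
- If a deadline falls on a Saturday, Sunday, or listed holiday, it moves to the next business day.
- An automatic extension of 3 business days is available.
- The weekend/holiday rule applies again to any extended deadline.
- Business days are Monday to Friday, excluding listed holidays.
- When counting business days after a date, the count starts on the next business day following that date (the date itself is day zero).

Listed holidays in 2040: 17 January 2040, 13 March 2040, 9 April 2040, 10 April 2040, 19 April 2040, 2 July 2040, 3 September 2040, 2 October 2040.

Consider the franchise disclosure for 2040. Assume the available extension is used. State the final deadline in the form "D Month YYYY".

28 November 2040

The statutory due date is 23 November 2040.
23 November 2040 is a Friday and not a listed holiday, so it stands.
Applying the 3-business-day extension: 3 business days after 23 November 2040 is 28 November 2040.
Since 28 November 2040 is a Wednesday and not a holiday, the date is unchanged.
Final deadline: 28 November 2040.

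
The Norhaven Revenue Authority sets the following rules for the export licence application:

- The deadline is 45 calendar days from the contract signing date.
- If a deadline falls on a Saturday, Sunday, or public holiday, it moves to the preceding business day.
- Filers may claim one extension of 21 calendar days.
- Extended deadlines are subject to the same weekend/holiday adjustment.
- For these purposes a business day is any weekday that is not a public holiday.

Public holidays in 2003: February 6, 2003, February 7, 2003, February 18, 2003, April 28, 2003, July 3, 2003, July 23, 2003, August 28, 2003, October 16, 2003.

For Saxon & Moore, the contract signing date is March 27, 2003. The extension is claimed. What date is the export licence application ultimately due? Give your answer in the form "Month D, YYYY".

From March 27, 2003, 45 calendar days later is May 11, 2003.
May 11, 2003 falls on a Sunday. Rolling to the preceding business day gives May 9, 2003, a Friday.
The 21-calendar-day extension moves the deadline from May 9, 2003 to May 30, 2003.
Since May 30, 2003 is a Friday and not a holiday, the date is unchanged.
Final deadline: May 30, 2003.

May 30, 2003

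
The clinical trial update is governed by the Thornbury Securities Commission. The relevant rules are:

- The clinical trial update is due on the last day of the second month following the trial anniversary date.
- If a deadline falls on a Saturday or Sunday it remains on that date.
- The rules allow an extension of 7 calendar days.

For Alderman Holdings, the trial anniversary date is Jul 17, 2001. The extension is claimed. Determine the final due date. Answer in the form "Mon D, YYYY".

Oct 7, 2001

The second month after Jul 17, 2001 is September 2001, whose last day is Sep 30, 2001.
No adjustment is made for weekends or holidays, so Sep 30, 2001 stands.
Applying the 7-calendar-day extension: Sep 30, 2001 + 7 days = Oct 7, 2001.
Oct 7, 2001 is a Sunday; no weekend or holiday adjustment applies.
The final due date is Oct 7, 2001.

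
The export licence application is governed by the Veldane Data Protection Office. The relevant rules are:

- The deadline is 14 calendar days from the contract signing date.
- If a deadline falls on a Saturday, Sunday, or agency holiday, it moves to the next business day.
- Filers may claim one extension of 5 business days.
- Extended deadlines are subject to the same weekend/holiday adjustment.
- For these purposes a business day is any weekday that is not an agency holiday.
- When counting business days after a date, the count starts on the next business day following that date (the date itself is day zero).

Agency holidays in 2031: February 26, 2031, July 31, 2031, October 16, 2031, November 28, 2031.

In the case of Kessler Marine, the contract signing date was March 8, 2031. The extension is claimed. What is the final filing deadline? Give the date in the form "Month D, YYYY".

March 31, 2031

14 calendar days after March 8, 2031 is March 22, 2031.
March 22, 2031 is a Saturday; the next business day is March 24, 2031 (Monday).
The 5-business-day extension runs from March 24, 2031 to March 31, 2031.
March 31, 2031 is a Monday and not a listed holiday, so it stands.
Final deadline: March 31, 2031.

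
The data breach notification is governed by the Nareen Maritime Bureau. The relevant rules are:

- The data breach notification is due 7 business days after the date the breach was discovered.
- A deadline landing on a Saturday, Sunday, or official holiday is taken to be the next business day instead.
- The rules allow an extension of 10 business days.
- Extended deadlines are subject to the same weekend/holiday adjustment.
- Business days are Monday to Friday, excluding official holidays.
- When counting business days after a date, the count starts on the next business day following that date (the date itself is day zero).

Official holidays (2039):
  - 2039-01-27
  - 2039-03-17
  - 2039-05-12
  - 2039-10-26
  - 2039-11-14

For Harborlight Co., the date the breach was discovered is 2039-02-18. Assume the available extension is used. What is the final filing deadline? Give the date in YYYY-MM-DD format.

7 business days after 2039-02-18, excluding weekends and holidays, is 2039-03-01.
2039-03-01 is a Tuesday and not a listed holiday, so it stands.
The 10-business-day extension runs from 2039-03-01 to 2039-03-15.
2039-03-15 falls on a Tuesday, which is a business day, so no adjustment is needed.
So the filing is due 2039-03-15.

2039-03-15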